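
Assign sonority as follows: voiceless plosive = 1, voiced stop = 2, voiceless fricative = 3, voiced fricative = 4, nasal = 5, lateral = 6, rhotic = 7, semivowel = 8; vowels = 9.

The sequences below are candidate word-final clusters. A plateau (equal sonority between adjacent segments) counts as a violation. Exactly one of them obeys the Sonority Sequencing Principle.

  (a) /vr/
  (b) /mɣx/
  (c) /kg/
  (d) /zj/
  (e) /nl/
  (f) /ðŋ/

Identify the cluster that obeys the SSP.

(a) 4-7 → violates
(b) 5-4-3 → obeys
(c) 1-2 → violates
(d) 4-8 → violates
(e) 5-6 → violates
(f) 4-5 → violates

b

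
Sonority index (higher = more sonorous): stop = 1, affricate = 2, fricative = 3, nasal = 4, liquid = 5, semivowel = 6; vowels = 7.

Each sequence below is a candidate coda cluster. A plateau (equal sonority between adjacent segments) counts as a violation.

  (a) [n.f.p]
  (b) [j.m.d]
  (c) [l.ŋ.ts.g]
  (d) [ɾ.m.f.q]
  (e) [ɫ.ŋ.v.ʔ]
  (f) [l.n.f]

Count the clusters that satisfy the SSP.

(a) sonority 4-3-1: well-formed.
(b) sonority 6-4-1: well-formed.
(c) sonority 5-4-2-1: well-formed.
(d) sonority 5-4-3-1: well-formed.
(e) sonority 5-4-3-1: well-formed.
(f) sonority 5-4-3: well-formed.

6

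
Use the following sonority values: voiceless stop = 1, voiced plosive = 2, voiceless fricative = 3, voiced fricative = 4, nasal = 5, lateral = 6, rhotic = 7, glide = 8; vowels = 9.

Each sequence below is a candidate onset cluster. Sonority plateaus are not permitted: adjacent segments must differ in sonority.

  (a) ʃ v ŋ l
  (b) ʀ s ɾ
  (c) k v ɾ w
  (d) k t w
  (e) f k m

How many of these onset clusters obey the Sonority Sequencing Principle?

(a) 3-4-5-6 → obeys
(b) 7-3-7 → violates
(c) 1-4-7-8 → obeys
(d) 1-1-8 → violates
(e) 3-1-5 → violates

2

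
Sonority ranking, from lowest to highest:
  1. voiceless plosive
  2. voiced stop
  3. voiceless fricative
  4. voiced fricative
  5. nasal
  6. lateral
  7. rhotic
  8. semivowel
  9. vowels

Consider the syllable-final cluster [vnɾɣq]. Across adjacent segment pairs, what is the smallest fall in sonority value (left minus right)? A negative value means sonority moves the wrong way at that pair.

-2

/v/: voiced fricative = 4.
/n/: nasal = 5.
/ɾ/: rhotic = 7.
/ɣ/: voiced fricative = 4.
/q/: voiceless plosive = 1.
/v/→/n/: change -1.
/n/→/ɾ/: change -2.
/ɾ/→/ɣ/: change +3.
/ɣ/→/q/: change +3.
Minimum = -2.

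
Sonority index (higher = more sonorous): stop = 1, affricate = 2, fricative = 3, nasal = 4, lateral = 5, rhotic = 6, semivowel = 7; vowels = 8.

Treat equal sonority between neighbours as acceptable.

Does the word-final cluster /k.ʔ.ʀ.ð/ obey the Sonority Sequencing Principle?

/k/ — stop, sonority 1.
/ʔ/ — stop, sonority 1.
/ʀ/ — rhotic, sonority 6.
/ð/ — fricative, sonority 3.
The profile is 1-1-6-3. Between /ʔ/ (1) and /ʀ/ (6) sonority does not fall, so the cluster violates the SSP.

no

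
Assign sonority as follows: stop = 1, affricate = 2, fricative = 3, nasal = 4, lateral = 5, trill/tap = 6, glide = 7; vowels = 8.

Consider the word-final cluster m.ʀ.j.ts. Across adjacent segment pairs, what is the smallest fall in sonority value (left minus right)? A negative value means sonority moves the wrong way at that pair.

-2

/m/: nasal = 4.
/ʀ/: trill/tap = 6.
/j/: glide = 7.
/ts/: affricate = 2.
/m/→/ʀ/: change -2.
/ʀ/→/j/: change -1.
/j/→/ts/: change +5.
Minimum = -2.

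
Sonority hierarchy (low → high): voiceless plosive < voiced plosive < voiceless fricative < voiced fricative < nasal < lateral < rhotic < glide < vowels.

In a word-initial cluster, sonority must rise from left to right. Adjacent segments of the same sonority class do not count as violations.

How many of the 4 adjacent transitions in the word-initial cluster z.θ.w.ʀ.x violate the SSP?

3

/z/ — voiced fricative, sonority 4.
/θ/ — voiceless fricative, sonority 3.
/w/ — glide, sonority 8.
/ʀ/ — rhotic, sonority 7.
/x/ — voiceless fricative, sonority 3.
/z/→/θ/: 4→3 (does not rise) — violation.
/θ/→/w/: 3→8 (rises) — ok.
/w/→/ʀ/: 8→7 (does not rise) — violation.
/ʀ/→/x/: 7→3 (does not rise) — violation.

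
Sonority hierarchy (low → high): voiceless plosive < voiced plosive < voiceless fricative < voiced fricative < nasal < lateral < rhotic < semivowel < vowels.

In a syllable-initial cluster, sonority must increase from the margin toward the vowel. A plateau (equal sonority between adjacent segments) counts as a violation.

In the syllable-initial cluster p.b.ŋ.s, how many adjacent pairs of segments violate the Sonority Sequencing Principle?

/p/: voiceless plosive = 1.
/b/: voiced plosive = 2.
/ŋ/: nasal = 5.
/s/: voiceless fricative = 3.
/p/→/b/: 1→2 (rises) — ok.
/b/→/ŋ/: 2→5 (rises) — ok.
/ŋ/→/s/: 5→3 (does not rise) — violation.

1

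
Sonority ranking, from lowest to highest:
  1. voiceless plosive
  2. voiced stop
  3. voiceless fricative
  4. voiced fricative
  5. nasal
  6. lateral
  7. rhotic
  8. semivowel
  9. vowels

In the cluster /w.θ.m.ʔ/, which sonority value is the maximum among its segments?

8

/w/: semivowel = 8.
/θ/: voiceless fricative = 3.
/m/: nasal = 5.
/ʔ/: voiceless plosive = 1.
The maximum is 8.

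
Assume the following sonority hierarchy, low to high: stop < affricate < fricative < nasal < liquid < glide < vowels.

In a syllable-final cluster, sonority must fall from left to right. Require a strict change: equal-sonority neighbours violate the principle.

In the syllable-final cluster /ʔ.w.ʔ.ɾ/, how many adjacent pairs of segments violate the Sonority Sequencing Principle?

2

/ʔ/ is a stop (sonority 1).
/w/ is a glide (sonority 6).
/ʔ/ is a stop (sonority 1).
/ɾ/ is a liquid (sonority 5).
/ʔ/→/w/: 1→6 (does not fall) — violation.
/w/→/ʔ/: 6→1 (falls) — ok.
/ʔ/→/ɾ/: 1→5 (does not fall) — violation.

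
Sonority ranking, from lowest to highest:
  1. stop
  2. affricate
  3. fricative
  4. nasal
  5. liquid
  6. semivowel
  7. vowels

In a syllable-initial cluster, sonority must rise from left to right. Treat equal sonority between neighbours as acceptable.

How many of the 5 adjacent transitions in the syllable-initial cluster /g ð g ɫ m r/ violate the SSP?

/g/: stop = 1.
/ð/: fricative = 3.
/g/: stop = 1.
/ɫ/: liquid = 5.
/m/: nasal = 4.
/r/: liquid = 5.
/g/→/ð/: 1→3 (rises) — ok.
/ð/→/g/: 3→1 (does not rise) — violation.
/g/→/ɫ/: 1→5 (rises) — ok.
/ɫ/→/m/: 5→4 (does not rise) — violation.
/m/→/r/: 4→5 (rises) — ok.

2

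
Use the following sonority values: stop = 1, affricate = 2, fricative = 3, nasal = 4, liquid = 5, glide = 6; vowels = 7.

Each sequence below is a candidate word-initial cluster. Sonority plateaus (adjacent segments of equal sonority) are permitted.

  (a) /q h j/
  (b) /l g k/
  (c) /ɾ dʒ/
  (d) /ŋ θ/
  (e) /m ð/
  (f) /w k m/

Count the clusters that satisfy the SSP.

(a) sonority 1-3-6: well-formed.
(b) sonority 5-1-1: ill-formed.
(c) sonority 5-2: ill-formed.
(d) sonority 4-3: ill-formed.
(e) sonority 4-3: ill-formed.
(f) sonority 6-1-4: ill-formed.

1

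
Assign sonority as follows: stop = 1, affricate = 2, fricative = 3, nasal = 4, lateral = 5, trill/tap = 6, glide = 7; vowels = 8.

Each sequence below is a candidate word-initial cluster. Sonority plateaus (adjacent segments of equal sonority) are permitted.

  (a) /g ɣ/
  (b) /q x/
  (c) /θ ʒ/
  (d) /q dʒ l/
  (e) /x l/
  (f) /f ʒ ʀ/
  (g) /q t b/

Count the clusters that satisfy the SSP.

(a) /g ɣ/: profile 1-3 — obeys.
(b) /q x/: profile 1-3 — obeys.
(c) /θ ʒ/: profile 3-3 — obeys.
(d) /q dʒ l/: profile 1-2-5 — obeys.
(e) /x l/: profile 3-5 — obeys.
(f) /f ʒ ʀ/: profile 3-3-6 — obeys.
(g) /q t b/: profile 1-1-1 — obeys.

7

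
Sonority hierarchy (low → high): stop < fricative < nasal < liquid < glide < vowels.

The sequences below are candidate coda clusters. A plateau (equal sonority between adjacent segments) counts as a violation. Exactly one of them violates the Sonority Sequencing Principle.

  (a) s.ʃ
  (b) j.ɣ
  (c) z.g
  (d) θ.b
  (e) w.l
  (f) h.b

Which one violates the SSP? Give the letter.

(a) sonority 2-2: ill-formed.
(b) sonority 5-2: well-formed.
(c) sonority 2-1: well-formed.
(d) sonority 2-1: well-formed.
(e) sonority 5-4: well-formed.
(f) sonority 2-1: well-formed.

a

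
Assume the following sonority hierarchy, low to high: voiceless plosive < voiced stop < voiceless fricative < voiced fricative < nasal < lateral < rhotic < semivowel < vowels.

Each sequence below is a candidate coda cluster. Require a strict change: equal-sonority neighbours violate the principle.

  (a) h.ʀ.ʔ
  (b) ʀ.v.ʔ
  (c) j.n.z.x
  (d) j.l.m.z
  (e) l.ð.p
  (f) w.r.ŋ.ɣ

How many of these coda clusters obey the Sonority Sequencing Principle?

(a) h.ʀ.ʔ: profile 3-7-1 — violates.
(b) ʀ.v.ʔ: profile 7-4-1 — obeys.
(c) j.n.z.x: profile 8-5-4-3 — obeys.
(d) j.l.m.z: profile 8-6-5-4 — obeys.
(e) l.ð.p: profile 6-4-1 — obeys.
(f) w.r.ŋ.ɣ: profile 8-7-5-4 — obeys.

5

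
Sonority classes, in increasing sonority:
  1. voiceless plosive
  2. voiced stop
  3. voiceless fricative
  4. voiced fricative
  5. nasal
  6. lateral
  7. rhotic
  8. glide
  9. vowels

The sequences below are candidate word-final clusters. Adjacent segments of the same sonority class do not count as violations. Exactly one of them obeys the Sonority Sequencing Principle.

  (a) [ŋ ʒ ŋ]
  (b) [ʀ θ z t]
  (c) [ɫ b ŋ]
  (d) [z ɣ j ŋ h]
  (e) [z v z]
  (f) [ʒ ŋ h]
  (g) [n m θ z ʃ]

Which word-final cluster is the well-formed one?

e

(a) 5-4-5 → violates
(b) 7-3-4-1 → violates
(c) 6-2-5 → violates
(d) 4-4-8-5-3 → violates
(e) 4-4-4 → obeys
(f) 4-5-3 → violates
(g) 5-5-3-4-3 → violates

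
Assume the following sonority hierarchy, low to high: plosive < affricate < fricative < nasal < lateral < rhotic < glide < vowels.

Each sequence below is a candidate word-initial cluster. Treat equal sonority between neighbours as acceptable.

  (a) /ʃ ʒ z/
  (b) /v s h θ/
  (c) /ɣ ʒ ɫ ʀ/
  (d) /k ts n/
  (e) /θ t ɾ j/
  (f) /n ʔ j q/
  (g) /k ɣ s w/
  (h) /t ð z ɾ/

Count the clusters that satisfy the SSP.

(a) sonority 3-3-3: well-formed.
(b) sonority 3-3-3-3: well-formed.
(c) sonority 3-3-5-6: well-formed.
(d) sonority 1-2-4: well-formed.
(e) sonority 3-1-6-7: ill-formed.
(f) sonority 4-1-7-1: ill-formed.
(g) sonority 1-3-3-7: well-formed.
(h) sonority 1-3-3-6: well-formed.

6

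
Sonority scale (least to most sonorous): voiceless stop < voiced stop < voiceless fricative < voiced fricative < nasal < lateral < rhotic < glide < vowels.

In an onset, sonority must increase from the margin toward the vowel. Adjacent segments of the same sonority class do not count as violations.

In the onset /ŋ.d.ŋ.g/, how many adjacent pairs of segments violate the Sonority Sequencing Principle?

2

/ŋ/ — nasal, sonority 5.
/d/ — voiced stop, sonority 2.
/ŋ/ — nasal, sonority 5.
/g/ — voiced stop, sonority 2.
/ŋ/→/d/: 5→2 (does not rise) — violation.
/d/→/ŋ/: 2→5 (rises) — ok.
/ŋ/→/g/: 5→2 (does not rise) — violation.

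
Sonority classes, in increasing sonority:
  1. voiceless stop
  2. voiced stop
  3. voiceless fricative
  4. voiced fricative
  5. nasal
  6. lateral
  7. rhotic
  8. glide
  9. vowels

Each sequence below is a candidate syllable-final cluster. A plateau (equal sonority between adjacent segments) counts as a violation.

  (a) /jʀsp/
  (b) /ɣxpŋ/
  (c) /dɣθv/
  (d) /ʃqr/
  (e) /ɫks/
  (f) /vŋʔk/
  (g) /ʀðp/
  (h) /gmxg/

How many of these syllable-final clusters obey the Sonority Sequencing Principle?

(a) 8-7-3-1 → obeys
(b) 4-3-1-5 → violates
(c) 2-4-3-4 → violates
(d) 3-1-7 → violates
(e) 6-1-3 → violates
(f) 4-5-1-1 → violates
(g) 7-4-1 → obeys
(h) 2-5-3-2 → violates

2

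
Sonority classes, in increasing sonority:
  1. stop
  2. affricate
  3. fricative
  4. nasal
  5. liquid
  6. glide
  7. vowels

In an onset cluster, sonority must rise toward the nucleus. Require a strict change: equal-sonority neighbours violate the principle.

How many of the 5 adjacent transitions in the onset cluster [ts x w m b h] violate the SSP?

/ts/ — affricate, sonority 2.
/x/ — fricative, sonority 3.
/w/ — glide, sonority 6.
/m/ — nasal, sonority 4.
/b/ — stop, sonority 1.
/h/ — fricative, sonority 3.
/ts/→/x/: 2→3 (rises) — ok.
/x/→/w/: 3→6 (rises) — ok.
/w/→/m/: 6→4 (does not rise) — violation.
/m/→/b/: 4→1 (does not rise) — violation.
/b/→/h/: 1→3 (rises) — ok.

2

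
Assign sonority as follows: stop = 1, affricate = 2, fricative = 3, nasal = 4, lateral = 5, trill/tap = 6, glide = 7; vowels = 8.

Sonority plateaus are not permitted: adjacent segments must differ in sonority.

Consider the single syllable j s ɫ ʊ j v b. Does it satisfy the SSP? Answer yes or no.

Onset: /j/ is a glide (sonority 7), /s/ is a fricative (sonority 3), /ɫ/ is a lateral (sonority 5); then the nucleus /ʊ/ (sonority 8).
Onset profile 7-3-5-8 — does not strictly rise throughout.
Coda: /j/ is a glide (sonority 7), /v/ is a fricative (sonority 3), /b/ is a stop (sonority 1).
Coda profile 8-7-3-1 — falls from the nucleus.

no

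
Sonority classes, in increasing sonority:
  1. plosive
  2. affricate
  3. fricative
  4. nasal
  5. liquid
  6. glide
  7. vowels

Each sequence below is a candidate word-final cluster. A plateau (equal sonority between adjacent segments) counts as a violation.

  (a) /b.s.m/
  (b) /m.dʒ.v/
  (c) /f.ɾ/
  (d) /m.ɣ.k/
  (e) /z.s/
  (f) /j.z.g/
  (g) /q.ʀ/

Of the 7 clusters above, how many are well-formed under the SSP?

(a) sonority 1-3-4: ill-formed.
(b) sonority 4-2-3: ill-formed.
(c) sonority 3-5: ill-formed.
(d) sonority 4-3-1: well-formed.
(e) sonority 3-3: ill-formed.
(f) sonority 6-3-1: well-formed.
(g) sonority 1-5: ill-formed.

2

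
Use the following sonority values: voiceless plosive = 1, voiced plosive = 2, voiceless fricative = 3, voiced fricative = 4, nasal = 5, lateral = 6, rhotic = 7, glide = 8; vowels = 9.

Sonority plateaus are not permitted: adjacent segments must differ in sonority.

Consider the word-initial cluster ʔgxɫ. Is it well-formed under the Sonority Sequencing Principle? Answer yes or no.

yes

/ʔ/ is a voiceless plosive (sonority 1).
/g/ is a voiced plosive (sonority 2).
/x/ is a voiceless fricative (sonority 3).
/ɫ/ is a lateral (sonority 6).
The profile 1-2-3-6 strictly rises, so the word-initial cluster satisfies the SSP.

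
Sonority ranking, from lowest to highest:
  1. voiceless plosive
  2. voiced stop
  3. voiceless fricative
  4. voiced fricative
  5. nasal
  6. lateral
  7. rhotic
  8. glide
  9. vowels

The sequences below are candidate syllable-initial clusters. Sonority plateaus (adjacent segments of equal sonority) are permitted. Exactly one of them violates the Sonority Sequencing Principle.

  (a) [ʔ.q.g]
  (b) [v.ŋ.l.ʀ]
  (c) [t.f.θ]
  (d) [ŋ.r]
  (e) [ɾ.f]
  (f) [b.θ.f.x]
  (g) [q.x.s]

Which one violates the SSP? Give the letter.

e

(a) 1-1-2 → obeys
(b) 4-5-6-7 → obeys
(c) 1-3-3 → obeys
(d) 5-7 → obeys
(e) 7-3 → violates
(f) 2-3-3-3 → obeys
(g) 1-3-3 → obeys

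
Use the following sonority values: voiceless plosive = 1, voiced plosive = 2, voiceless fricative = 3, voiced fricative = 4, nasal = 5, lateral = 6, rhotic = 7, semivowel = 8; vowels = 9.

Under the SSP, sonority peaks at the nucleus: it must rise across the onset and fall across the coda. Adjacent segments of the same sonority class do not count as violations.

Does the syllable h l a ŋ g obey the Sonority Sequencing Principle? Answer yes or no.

Onset: /h/ is a voiceless fricative (sonority 3), /l/ is a lateral (sonority 6); then the nucleus /a/ (sonority 9).
Onset profile 3-6-9 — rises to the nucleus.
Coda: /ŋ/ is a nasal (sonority 5), /g/ is a voiced plosive (sonority 2).
Coda profile 9-5-2 — falls from the nucleus.

yes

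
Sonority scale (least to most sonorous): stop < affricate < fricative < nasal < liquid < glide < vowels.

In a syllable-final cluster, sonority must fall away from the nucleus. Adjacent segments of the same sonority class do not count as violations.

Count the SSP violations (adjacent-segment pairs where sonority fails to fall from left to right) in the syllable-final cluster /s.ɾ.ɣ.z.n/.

/s/ — fricative, sonority 3.
/ɾ/ — liquid, sonority 5.
/ɣ/ — fricative, sonority 3.
/z/ — fricative, sonority 3.
/n/ — nasal, sonority 4.
/s/→/ɾ/: 3→5 (does not fall) — violation.
/ɾ/→/ɣ/: 5→3 (falls) — ok.
/ɣ/→/z/: 3→3 (plateau, allowed) — ok.
/z/→/n/: 3→4 (does not fall) — violation.

2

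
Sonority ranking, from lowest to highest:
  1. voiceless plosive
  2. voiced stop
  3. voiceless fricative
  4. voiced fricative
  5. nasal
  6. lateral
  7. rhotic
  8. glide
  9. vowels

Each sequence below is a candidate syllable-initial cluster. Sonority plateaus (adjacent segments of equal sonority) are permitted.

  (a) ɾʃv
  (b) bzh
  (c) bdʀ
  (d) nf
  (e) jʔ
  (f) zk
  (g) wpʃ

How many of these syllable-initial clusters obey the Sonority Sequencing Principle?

(a) ɾʃv: profile 7-3-4 — violates.
(b) bzh: profile 2-4-3 — violates.
(c) bdʀ: profile 2-2-7 — obeys.
(d) nf: profile 5-3 — violates.
(e) jʔ: profile 8-1 — violates.
(f) zk: profile 4-1 — violates.
(g) wpʃ: profile 8-1-3 — violates.

1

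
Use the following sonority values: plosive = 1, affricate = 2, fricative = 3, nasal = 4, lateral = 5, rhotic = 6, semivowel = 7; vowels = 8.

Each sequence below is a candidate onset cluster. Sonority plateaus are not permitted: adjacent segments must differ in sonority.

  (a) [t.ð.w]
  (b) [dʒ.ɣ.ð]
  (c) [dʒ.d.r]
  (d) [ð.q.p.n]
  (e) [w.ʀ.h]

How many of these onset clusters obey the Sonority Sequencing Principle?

(a) 1-3-7 → obeys
(b) 2-3-3 → violates
(c) 2-1-6 → violates
(d) 3-1-1-4 → violates
(e) 7-6-3 → violates

1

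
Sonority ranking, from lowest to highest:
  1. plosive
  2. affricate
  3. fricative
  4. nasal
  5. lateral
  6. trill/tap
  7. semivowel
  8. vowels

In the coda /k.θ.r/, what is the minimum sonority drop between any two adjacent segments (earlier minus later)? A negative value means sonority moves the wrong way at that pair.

/k/ is a plosive (sonority 1).
/θ/ is a fricative (sonority 3).
/r/ is a trill/tap (sonority 6).
/k/→/θ/: change -2.
/θ/→/r/: change -3.
Minimum = -3.

-3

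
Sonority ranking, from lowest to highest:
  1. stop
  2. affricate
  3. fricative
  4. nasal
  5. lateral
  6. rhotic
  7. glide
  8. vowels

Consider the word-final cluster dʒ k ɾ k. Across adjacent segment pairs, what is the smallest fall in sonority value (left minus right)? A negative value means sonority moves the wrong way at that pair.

-5

/dʒ/ — affricate, sonority 2.
/k/ — stop, sonority 1.
/ɾ/ — rhotic, sonority 6.
/k/ — stop, sonority 1.
/dʒ/→/k/: change +1.
/k/→/ɾ/: change -5.
/ɾ/→/k/: change +5.
Minimum = -5.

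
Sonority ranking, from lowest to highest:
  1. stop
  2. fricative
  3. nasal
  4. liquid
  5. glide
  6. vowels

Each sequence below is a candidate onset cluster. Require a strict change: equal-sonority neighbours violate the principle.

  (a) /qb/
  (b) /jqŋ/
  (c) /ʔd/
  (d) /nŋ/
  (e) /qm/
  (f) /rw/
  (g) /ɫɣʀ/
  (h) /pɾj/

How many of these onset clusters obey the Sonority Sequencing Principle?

3

(a) /qb/: profile 1-1 — violates.
(b) /jqŋ/: profile 5-1-3 — violates.
(c) /ʔd/: profile 1-1 — violates.
(d) /nŋ/: profile 3-3 — violates.
(e) /qm/: profile 1-3 — obeys.
(f) /rw/: profile 4-5 — obeys.
(g) /ɫɣʀ/: profile 4-2-4 — violates.
(h) /pɾj/: profile 1-4-5 — obeys.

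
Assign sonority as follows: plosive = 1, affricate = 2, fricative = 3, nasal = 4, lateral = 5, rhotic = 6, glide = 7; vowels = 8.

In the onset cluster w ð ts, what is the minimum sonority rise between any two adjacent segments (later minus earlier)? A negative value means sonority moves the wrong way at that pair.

/w/ is a glide (sonority 7).
/ð/ is a fricative (sonority 3).
/ts/ is an affricate (sonority 2).
/w/→/ð/: change -4.
/ð/→/ts/: change -1.
Minimum = -4.

-4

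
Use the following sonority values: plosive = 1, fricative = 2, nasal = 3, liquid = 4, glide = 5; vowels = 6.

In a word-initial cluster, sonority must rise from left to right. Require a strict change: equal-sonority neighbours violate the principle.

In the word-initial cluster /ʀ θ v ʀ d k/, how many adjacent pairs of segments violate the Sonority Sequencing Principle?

/ʀ/: liquid = 4.
/θ/: fricative = 2.
/v/: fricative = 2.
/ʀ/: liquid = 4.
/d/: plosive = 1.
/k/: plosive = 1.
/ʀ/→/θ/: 4→2 (does not rise) — violation.
/θ/→/v/: 2→2 (plateau) — violation.
/v/→/ʀ/: 2→4 (rises) — ok.
/ʀ/→/d/: 4→1 (does not rise) — violation.
/d/→/k/: 1→1 (plateau) — violation.

4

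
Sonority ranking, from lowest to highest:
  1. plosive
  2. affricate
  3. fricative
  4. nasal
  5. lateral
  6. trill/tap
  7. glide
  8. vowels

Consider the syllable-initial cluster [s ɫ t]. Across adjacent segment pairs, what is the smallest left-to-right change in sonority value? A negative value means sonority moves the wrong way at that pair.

/s/ is a fricative (sonority 3).
/ɫ/ is a lateral (sonority 5).
/t/ is a plosive (sonority 1).
/s/→/ɫ/: change +2.
/ɫ/→/t/: change -4.
Minimum = -4.

-4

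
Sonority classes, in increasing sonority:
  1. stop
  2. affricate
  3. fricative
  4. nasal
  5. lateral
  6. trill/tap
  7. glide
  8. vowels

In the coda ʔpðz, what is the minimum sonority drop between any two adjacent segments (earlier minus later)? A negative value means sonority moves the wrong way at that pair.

/ʔ/: stop = 1.
/p/: stop = 1.
/ð/: fricative = 3.
/z/: fricative = 3.
/ʔ/→/p/: change +0.
/p/→/ð/: change -2.
/ð/→/z/: change +0.
Minimum = -2.

-2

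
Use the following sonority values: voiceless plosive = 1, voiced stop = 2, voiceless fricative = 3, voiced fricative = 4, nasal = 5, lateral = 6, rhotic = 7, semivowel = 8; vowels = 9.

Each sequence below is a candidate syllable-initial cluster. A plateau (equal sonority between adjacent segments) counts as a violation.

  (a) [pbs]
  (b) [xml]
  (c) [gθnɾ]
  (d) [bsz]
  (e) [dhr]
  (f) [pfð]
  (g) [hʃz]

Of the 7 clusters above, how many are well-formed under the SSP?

(a) sonority 1-2-3: well-formed.
(b) sonority 3-5-6: well-formed.
(c) sonority 2-3-5-7: well-formed.
(d) sonority 2-3-4: well-formed.
(e) sonority 2-3-7: well-formed.
(f) sonority 1-3-4: well-formed.
(g) sonority 3-3-4: ill-formed.

6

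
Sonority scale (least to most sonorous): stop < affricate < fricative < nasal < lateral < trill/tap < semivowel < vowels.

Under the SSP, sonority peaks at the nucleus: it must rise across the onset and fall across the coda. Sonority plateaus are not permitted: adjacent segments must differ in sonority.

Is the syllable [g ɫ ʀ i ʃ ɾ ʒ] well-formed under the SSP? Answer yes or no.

Onset: /g/ is a stop (sonority 1), /ɫ/ is a lateral (sonority 5), /ʀ/ is a trill/tap (sonority 6); then the nucleus /i/ (sonority 8).
Onset profile 1-5-6-8 — rises to the nucleus.
Coda: /ʃ/ is a fricative (sonority 3), /ɾ/ is a trill/tap (sonority 6), /ʒ/ is a fricative (sonority 3).
Coda profile 8-3-6-3 — does not strictly fall throughout.

no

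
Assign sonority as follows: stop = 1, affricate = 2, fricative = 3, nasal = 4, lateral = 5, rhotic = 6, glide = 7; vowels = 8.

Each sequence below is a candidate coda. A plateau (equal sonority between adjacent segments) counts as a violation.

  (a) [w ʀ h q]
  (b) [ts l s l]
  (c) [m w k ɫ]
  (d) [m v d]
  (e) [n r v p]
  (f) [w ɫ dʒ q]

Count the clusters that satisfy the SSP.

3

(a) [w ʀ h q]: profile 7-6-3-1 — obeys.
(b) [ts l s l]: profile 2-5-3-5 — violates.
(c) [m w k ɫ]: profile 4-7-1-5 — violates.
(d) [m v d]: profile 4-3-1 — obeys.
(e) [n r v p]: profile 4-6-3-1 — violates.
(f) [w ɫ dʒ q]: profile 7-5-2-1 — obeys.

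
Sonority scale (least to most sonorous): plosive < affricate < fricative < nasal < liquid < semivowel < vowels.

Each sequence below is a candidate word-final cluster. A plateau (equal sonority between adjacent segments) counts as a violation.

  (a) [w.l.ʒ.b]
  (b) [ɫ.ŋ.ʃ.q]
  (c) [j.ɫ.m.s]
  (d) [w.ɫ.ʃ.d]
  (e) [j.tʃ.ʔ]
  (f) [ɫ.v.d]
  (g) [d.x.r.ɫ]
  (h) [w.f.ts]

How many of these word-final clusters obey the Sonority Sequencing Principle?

7

(a) sonority 6-5-3-1: well-formed.
(b) sonority 5-4-3-1: well-formed.
(c) sonority 6-5-4-3: well-formed.
(d) sonority 6-5-3-1: well-formed.
(e) sonority 6-2-1: well-formed.
(f) sonority 5-3-1: well-formed.
(g) sonority 1-3-5-5: ill-formed.
(h) sonority 6-3-2: well-formed.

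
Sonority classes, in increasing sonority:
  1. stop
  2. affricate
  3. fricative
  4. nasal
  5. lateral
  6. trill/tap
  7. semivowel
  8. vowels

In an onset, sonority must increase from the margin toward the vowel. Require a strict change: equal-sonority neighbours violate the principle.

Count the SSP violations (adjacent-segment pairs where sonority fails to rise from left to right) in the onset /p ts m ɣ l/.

1

/p/ is a stop (sonority 1).
/ts/ is an affricate (sonority 2).
/m/ is a nasal (sonority 4).
/ɣ/ is a fricative (sonority 3).
/l/ is a lateral (sonority 5).
/p/→/ts/: 1→2 (rises) — ok.
/ts/→/m/: 2→4 (rises) — ok.
/m/→/ɣ/: 4→3 (does not rise) — violation.
/ɣ/→/l/: 3→5 (rises) — ok.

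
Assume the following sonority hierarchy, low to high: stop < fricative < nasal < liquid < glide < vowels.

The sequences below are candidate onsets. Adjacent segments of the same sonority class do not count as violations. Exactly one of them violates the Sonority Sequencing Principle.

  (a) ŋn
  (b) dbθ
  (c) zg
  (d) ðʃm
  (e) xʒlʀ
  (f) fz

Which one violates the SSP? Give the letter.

(a) ŋn: profile 3-3 — obeys.
(b) dbθ: profile 1-1-2 — obeys.
(c) zg: profile 2-1 — violates.
(d) ðʃm: profile 2-2-3 — obeys.
(e) xʒlʀ: profile 2-2-4-4 — obeys.
(f) fz: profile 2-2 — obeys.

c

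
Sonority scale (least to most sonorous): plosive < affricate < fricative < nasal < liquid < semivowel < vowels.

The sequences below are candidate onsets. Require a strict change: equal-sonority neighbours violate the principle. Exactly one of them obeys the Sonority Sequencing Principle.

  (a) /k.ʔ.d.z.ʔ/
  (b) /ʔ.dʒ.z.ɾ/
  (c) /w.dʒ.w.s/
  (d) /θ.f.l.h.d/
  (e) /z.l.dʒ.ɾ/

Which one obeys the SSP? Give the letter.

(a) 1-1-1-3-1 → violates
(b) 1-2-3-5 → obeys
(c) 6-2-6-3 → violates
(d) 3-3-5-3-1 → violates
(e) 3-5-2-5 → violates

b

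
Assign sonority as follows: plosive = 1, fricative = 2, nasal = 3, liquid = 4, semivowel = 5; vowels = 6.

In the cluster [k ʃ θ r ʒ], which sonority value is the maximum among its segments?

/k/ is a plosive (sonority 1).
/ʃ/ is a fricative (sonority 2).
/θ/ is a fricative (sonority 2).
/r/ is a liquid (sonority 4).
/ʒ/ is a fricative (sonority 2).
The maximum is 4.

4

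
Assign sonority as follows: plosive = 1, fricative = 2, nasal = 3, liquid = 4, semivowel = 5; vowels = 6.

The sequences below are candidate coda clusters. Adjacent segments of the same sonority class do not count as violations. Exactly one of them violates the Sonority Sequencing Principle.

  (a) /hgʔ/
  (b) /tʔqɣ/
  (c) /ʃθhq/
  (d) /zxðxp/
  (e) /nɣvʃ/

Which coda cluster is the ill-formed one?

b

(a) sonority 2-1-1: well-formed.
(b) sonority 1-1-1-2: ill-formed.
(c) sonority 2-2-2-1: well-formed.
(d) sonority 2-2-2-2-1: well-formed.
(e) sonority 3-2-2-2: well-formed.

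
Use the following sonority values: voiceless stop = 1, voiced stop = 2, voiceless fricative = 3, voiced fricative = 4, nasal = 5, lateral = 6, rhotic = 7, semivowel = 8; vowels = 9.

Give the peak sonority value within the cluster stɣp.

/s/ is a voiceless fricative (sonority 3).
/t/ is a voiceless stop (sonority 1).
/ɣ/ is a voiced fricative (sonority 4).
/p/ is a voiceless stop (sonority 1).
The maximum is 4.

4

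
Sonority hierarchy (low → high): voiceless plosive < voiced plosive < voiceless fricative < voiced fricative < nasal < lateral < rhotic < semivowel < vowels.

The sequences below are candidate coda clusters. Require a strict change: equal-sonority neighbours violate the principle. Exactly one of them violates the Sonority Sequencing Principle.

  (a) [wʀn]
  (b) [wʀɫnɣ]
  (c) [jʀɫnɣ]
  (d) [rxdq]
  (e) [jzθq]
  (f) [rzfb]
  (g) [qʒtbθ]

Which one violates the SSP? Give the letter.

g

(a) [wʀn]: profile 8-7-5 — obeys.
(b) [wʀɫnɣ]: profile 8-7-6-5-4 — obeys.
(c) [jʀɫnɣ]: profile 8-7-6-5-4 — obeys.
(d) [rxdq]: profile 7-3-2-1 — obeys.
(e) [jzθq]: profile 8-4-3-1 — obeys.
(f) [rzfb]: profile 7-4-3-2 — obeys.
(g) [qʒtbθ]: profile 1-4-1-2-3 — violates.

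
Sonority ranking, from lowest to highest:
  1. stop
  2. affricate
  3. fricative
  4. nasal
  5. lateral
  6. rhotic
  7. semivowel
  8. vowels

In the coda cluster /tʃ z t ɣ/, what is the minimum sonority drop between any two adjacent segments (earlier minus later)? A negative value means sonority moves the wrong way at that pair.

/tʃ/: affricate = 2.
/z/: fricative = 3.
/t/: stop = 1.
/ɣ/: fricative = 3.
/tʃ/→/z/: change -1.
/z/→/t/: change +2.
/t/→/ɣ/: change -2.
Minimum = -2.

-2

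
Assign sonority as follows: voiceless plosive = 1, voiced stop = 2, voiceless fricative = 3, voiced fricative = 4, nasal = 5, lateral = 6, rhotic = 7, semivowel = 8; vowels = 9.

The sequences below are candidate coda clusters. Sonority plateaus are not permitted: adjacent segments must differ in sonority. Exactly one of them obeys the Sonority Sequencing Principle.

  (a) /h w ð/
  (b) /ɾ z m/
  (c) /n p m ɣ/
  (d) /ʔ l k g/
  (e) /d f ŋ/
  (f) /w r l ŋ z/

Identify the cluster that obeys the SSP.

(a) sonority 3-8-4: ill-formed.
(b) sonority 7-4-5: ill-formed.
(c) sonority 5-1-5-4: ill-formed.
(d) sonority 1-6-1-2: ill-formed.
(e) sonority 2-3-5: ill-formed.
(f) sonority 8-7-6-5-4: well-formed.

f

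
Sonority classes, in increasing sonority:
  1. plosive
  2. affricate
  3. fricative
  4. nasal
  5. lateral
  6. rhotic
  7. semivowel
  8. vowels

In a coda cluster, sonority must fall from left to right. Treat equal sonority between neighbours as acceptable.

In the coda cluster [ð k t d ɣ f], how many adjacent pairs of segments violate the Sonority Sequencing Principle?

1

/ð/: fricative = 3.
/k/: plosive = 1.
/t/: plosive = 1.
/d/: plosive = 1.
/ɣ/: fricative = 3.
/f/: fricative = 3.
/ð/→/k/: 3→1 (falls) — ok.
/k/→/t/: 1→1 (plateau, allowed) — ok.
/t/→/d/: 1→1 (plateau, allowed) — ok.
/d/→/ɣ/: 1→3 (does not fall) — violation.
/ɣ/→/f/: 3→3 (plateau, allowed) — ok.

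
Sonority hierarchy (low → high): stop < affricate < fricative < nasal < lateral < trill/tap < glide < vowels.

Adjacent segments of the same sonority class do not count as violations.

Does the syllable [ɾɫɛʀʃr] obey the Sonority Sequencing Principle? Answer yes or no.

Onset: /ɾ/ is a trill/tap (sonority 6), /ɫ/ is a lateral (sonority 5); then the nucleus /ɛ/ (sonority 8).
Onset profile 6-5-8 — does not rise throughout.
Coda: /ʀ/ is a trill/tap (sonority 6), /ʃ/ is a fricative (sonority 3), /r/ is a trill/tap (sonority 6).
Coda profile 8-6-3-6 — does not fall throughout.

no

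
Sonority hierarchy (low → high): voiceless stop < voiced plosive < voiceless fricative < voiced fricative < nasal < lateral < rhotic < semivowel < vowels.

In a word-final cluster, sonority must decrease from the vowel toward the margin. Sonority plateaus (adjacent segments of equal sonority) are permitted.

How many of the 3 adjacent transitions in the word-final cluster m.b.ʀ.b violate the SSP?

1

/m/ — nasal, sonority 5.
/b/ — voiced plosive, sonority 2.
/ʀ/ — rhotic, sonority 7.
/b/ — voiced plosive, sonority 2.
/m/→/b/: 5→2 (falls) — ok.
/b/→/ʀ/: 2→7 (does not fall) — violation.
/ʀ/→/b/: 7→2 (falls) — ok.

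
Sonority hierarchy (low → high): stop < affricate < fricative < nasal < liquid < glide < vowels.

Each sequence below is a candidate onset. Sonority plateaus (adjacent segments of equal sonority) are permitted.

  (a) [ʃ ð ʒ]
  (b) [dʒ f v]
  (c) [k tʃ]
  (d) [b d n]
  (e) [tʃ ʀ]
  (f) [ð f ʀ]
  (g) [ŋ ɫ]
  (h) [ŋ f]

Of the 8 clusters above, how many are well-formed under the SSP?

7

(a) 3-3-3 → obeys
(b) 2-3-3 → obeys
(c) 1-2 → obeys
(d) 1-1-4 → obeys
(e) 2-5 → obeys
(f) 3-3-5 → obeys
(g) 4-5 → obeys
(h) 4-3 → violates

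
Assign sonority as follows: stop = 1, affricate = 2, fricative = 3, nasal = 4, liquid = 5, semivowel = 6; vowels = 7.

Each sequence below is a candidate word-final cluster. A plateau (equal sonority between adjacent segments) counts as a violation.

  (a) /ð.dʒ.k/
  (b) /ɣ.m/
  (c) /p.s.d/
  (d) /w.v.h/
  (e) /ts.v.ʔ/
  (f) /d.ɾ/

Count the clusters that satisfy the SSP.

(a) 3-2-1 → obeys
(b) 3-4 → violates
(c) 1-3-1 → violates
(d) 6-3-3 → violates
(e) 2-3-1 → violates
(f) 1-5 → violates

1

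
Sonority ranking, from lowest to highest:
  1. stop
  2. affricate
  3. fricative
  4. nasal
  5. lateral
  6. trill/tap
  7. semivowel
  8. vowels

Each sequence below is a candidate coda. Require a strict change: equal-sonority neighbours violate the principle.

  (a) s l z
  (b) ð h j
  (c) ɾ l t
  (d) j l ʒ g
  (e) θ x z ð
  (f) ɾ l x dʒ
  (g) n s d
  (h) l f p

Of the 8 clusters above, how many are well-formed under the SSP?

5

(a) sonority 3-5-3: ill-formed.
(b) sonority 3-3-7: ill-formed.
(c) sonority 6-5-1: well-formed.
(d) sonority 7-5-3-1: well-formed.
(e) sonority 3-3-3-3: ill-formed.
(f) sonority 6-5-3-2: well-formed.
(g) sonority 4-3-1: well-formed.
(h) sonority 5-3-1: well-formed.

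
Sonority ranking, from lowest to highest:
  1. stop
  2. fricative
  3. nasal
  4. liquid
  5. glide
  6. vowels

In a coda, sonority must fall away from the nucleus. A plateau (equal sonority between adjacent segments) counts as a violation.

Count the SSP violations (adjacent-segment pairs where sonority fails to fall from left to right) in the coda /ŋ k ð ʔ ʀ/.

/ŋ/ is a nasal (sonority 3).
/k/ is a stop (sonority 1).
/ð/ is a fricative (sonority 2).
/ʔ/ is a stop (sonority 1).
/ʀ/ is a liquid (sonority 4).
/ŋ/→/k/: 3→1 (falls) — ok.
/k/→/ð/: 1→2 (does not fall) — violation.
/ð/→/ʔ/: 2→1 (falls) — ok.
/ʔ/→/ʀ/: 1→4 (does not fall) — violation.

2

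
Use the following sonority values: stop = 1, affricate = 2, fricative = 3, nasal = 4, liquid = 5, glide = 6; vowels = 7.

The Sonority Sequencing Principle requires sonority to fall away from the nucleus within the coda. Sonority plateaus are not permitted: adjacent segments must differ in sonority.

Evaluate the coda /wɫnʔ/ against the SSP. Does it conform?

yes

/w/: glide = 6.
/ɫ/: liquid = 5.
/n/: nasal = 4.
/ʔ/: stop = 1.
The profile 6-5-4-1 strictly falls, so the coda satisfies the SSP.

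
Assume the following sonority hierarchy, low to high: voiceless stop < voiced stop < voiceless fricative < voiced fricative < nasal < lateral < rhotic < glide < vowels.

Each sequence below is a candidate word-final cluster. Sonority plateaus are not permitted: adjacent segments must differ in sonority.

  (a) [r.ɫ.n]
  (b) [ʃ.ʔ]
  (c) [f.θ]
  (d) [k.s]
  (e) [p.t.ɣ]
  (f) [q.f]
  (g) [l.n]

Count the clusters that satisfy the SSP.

(a) [r.ɫ.n]: profile 7-6-5 — obeys.
(b) [ʃ.ʔ]: profile 3-1 — obeys.
(c) [f.θ]: profile 3-3 — violates.
(d) [k.s]: profile 1-3 — violates.
(e) [p.t.ɣ]: profile 1-1-4 — violates.
(f) [q.f]: profile 1-3 — violates.
(g) [l.n]: profile 6-5 — obeys.

3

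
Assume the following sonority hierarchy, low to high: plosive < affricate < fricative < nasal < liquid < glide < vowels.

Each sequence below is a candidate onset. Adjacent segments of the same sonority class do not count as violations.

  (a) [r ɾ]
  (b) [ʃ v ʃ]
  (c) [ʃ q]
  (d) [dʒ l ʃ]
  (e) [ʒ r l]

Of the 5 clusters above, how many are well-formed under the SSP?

(a) [r ɾ]: profile 5-5 — obeys.
(b) [ʃ v ʃ]: profile 3-3-3 — obeys.
(c) [ʃ q]: profile 3-1 — violates.
(d) [dʒ l ʃ]: profile 2-5-3 — violates.
(e) [ʒ r l]: profile 3-5-5 — obeys.

3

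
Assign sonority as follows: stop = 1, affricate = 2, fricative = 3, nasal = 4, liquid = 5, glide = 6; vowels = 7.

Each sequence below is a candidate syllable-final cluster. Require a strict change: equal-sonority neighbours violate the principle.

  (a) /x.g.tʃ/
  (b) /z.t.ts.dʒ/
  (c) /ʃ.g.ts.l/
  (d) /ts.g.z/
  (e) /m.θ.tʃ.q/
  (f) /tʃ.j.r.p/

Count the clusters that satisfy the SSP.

(a) /x.g.tʃ/: profile 3-1-2 — violates.
(b) /z.t.ts.dʒ/: profile 3-1-2-2 — violates.
(c) /ʃ.g.ts.l/: profile 3-1-2-5 — violates.
(d) /ts.g.z/: profile 2-1-3 — violates.
(e) /m.θ.tʃ.q/: profile 4-3-2-1 — obeys.
(f) /tʃ.j.r.p/: profile 2-6-5-1 — violates.

1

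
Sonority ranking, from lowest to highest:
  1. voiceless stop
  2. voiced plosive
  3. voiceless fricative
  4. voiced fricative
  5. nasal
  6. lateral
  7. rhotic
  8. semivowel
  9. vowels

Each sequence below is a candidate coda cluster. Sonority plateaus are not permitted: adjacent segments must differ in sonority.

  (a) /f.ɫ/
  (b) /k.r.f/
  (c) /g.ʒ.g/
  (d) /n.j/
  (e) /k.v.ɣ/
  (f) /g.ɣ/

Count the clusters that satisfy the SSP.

(a) 3-6 → violates
(b) 1-7-3 → violates
(c) 2-4-2 → violates
(d) 5-8 → violates
(e) 1-4-4 → violates
(f) 2-4 → violates

0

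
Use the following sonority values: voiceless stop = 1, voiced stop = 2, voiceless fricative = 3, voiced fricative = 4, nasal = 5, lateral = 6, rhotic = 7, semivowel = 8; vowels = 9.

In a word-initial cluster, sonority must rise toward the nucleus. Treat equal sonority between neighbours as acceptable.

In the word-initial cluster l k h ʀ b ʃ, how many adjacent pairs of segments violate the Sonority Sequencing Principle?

/l/ — lateral, sonority 6.
/k/ — voiceless stop, sonority 1.
/h/ — voiceless fricative, sonority 3.
/ʀ/ — rhotic, sonority 7.
/b/ — voiced stop, sonority 2.
/ʃ/ — voiceless fricative, sonority 3.
/l/→/k/: 6→1 (does not rise) — violation.
/k/→/h/: 1→3 (rises) — ok.
/h/→/ʀ/: 3→7 (rises) — ok.
/ʀ/→/b/: 7→2 (does not rise) — violation.
/b/→/ʃ/: 2→3 (rises) — ok.

2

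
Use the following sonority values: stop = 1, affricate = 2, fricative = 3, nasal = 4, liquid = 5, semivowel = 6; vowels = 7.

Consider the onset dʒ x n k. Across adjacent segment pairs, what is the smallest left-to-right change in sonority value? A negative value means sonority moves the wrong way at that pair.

-3

/dʒ/ is an affricate (sonority 2).
/x/ is a fricative (sonority 3).
/n/ is a nasal (sonority 4).
/k/ is a stop (sonority 1).
/dʒ/→/x/: change +1.
/x/→/n/: change +1.
/n/→/k/: change -3.
Minimum = -3.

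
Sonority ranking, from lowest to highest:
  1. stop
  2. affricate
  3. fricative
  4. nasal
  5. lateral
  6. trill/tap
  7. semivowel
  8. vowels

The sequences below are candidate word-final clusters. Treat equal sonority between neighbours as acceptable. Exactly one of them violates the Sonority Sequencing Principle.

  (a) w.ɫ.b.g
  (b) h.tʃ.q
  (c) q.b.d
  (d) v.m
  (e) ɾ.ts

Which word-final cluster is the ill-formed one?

d

(a) sonority 7-5-1-1: well-formed.
(b) sonority 3-2-1: well-formed.
(c) sonority 1-1-1: well-formed.
(d) sonority 3-4: ill-formed.
(e) sonority 6-2: well-formed.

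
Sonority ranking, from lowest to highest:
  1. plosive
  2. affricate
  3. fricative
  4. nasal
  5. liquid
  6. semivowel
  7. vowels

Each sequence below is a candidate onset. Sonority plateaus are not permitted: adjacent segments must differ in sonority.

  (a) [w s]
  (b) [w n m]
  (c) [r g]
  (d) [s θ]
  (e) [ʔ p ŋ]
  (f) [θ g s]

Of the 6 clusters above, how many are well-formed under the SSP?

0

(a) sonority 6-3: ill-formed.
(b) sonority 6-4-4: ill-formed.
(c) sonority 5-1: ill-formed.
(d) sonority 3-3: ill-formed.
(e) sonority 1-1-4: ill-formed.
(f) sonority 3-1-3: ill-formed.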